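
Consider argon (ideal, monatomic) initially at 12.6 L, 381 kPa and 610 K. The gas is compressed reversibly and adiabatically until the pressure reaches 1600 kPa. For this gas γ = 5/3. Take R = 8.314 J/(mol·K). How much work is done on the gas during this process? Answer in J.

5580 J

n = P₁V₁/(RT₁) = 381×12.6/(8.314×610) = 0.947 mol.
Adiabatic: T₂/T₁ = (P₂/P₁)^((γ−1)/γ) ⇒ T₂ = 610×(4.20)^0.400 = 1080 K; V₂ = 5.33 L.
ΔU = nCvΔT = 0.947×12.5×(1080−610) = 5580 J.
Q = 0 for an adiabatic process, so W = −ΔU = -5580 J.
Work done on the gas = −W_by = 5580 J.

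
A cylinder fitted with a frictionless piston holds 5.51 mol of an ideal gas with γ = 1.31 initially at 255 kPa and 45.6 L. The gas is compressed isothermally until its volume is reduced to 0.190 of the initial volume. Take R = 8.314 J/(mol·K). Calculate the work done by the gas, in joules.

T₁ = P₁V₁/(nR) = 255×45.6/(5.51×8.314) = 254 K.
Isothermal: T stays 254 K; PV = const ⇒ V₂ = 8.66 L, P₂ = 1340 kPa.
W = nRT ln(V₂/V₁) = 5.51×8.314×254×ln(0.190) = -19300 J.

-19300 J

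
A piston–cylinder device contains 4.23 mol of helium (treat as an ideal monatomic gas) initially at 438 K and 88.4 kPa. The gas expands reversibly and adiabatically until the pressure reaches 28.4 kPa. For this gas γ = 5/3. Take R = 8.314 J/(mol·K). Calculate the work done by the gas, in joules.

8430 J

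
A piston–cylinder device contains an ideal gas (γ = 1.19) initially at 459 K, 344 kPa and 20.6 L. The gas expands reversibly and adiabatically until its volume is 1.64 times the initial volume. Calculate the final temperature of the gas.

Adiabatic: TV^(γ−1) = const ⇒ T₂ = 459×(0.610)^0.190 = 418 K; PV^γ = const ⇒ P₂ = 191 kPa.

418 K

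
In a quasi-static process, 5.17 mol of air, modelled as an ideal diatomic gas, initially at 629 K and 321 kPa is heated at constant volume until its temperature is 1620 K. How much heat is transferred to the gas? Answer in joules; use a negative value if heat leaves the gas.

106000 J

V₁ = nRT₁/P₁ = 5.17×8.314×629/321 = 84.2 L.
Isochoric: V stays 84.2 L; P/T = const ⇒ T₂ = 1620 K, P₂ = 827 kPa.
W = 0 (no volume change).
ΔU = nCvΔT = 5.17×20.8×(1620−629) = 106000 J.
Q = ΔU = 106000 J.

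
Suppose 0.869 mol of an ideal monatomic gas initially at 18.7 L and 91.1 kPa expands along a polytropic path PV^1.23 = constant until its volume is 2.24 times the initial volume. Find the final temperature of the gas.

T₁ = P₁V₁/(nR) = 91.1×18.7/(0.869×8.314) = 236 K.
Polytropic n=1.23: T₂ = T₁(V₁/V₂)^(n−1) = 236×(0.446)^0.23 = 196 K; P₂ = P₁(V₁/V₂)^n = 33.8 kPa.

196 K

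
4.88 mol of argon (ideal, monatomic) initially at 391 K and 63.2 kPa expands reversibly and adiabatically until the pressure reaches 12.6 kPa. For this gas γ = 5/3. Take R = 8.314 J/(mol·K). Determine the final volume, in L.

661 L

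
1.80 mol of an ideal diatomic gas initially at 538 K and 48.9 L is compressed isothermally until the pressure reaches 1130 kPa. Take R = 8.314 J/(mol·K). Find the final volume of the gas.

7.13 L

P₁ = nRT₁/V₁ = 1.80×8.314×538/48.9 = 165 kPa.
Isothermal: T stays 538 K; PV = const ⇒ V₂ = 7.13 L, P₂ = 1130 kPa.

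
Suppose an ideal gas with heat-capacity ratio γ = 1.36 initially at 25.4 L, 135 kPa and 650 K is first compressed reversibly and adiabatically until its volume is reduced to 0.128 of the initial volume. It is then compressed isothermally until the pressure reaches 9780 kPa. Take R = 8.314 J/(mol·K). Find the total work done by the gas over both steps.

-21100 J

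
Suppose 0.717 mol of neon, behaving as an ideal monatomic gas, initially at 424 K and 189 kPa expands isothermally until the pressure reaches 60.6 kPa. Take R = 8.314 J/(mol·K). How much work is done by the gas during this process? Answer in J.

V₁ = nRT₁/P₁ = 0.717×8.314×424/189 = 13.4 L.
Isothermal: T stays 424 K; PV = const ⇒ V₂ = 41.7 L, P₂ = 60.6 kPa.
W = nRT ln(V₂/V₁) = 0.717×8.314×424×ln(3.12) = 2870 J.

2870 J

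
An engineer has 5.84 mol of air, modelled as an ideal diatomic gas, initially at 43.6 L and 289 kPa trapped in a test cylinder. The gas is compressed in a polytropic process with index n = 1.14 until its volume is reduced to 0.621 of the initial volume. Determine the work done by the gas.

-6210 J

T₁ = P₁V₁/(nR) = 289×43.6/(5.84×8.314) = 260 K.
Polytropic n=1.14: T₂ = T₁(V₁/V₂)^(n−1) = 260×(1.61)^0.14 = 277 K; P₂ = P₁(V₁/V₂)^n = 497 kPa.
W = (P₁V₁−P₂V₂)/(n−1) = (289×43.6−497×27.1)/0.14 = -6210 J.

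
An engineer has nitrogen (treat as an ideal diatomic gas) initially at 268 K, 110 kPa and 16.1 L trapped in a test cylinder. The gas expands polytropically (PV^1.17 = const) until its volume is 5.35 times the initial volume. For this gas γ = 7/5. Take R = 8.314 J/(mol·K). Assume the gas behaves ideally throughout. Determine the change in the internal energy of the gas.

n = P₁V₁/(RT₁) = 110×16.1/(8.314×268) = 0.795 mol.
Polytropic n=1.17: T₂ = T₁(V₁/V₂)^(n−1) = 268×(0.187)^0.17 = 202 K; P₂ = P₁(V₁/V₂)^n = 15.5 kPa.
For an ideal gas ΔU = nCvΔT with Cv = (5/2)R = 20.8 J/(mol·K).
ΔU = 0.795×20.8×(202−268) = -1100 J.

-1100 J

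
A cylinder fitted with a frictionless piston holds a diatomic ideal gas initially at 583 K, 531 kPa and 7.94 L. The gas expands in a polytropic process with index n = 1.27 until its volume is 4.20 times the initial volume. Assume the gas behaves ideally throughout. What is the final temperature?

396 K

Polytropic n=1.27: T₂ = T₁(V₁/V₂)^(n−1) = 583×(0.238)^0.27 = 396 K; P₂ = P₁(V₁/V₂)^n = 85.8 kPa.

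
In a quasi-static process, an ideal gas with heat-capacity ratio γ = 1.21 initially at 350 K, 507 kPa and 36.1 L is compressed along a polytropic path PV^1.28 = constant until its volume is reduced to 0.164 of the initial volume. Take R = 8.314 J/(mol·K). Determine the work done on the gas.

n = P₁V₁/(RT₁) = 507×36.1/(8.314×350) = 6.29 mol.
Polytropic n=1.28: T₂ = T₁(V₁/V₂)^(n−1) = 350×(6.10)^0.28 = 581 K; P₂ = P₁(V₁/V₂)^n = 5130 kPa.
W = (P₁V₁−P₂V₂)/(n−1) = (507×36.1−5130×5.92)/0.28 = -43100 J.
Work done on the gas = −W_by = 43100 J.

43100 J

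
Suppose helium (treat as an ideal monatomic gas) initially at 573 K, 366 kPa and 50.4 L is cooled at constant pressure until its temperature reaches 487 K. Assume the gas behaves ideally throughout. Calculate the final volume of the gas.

42.8 L

Isobaric: P stays 366 kPa; V/T = const ⇒ T₂ = 487 K, V₂ = 42.8 L.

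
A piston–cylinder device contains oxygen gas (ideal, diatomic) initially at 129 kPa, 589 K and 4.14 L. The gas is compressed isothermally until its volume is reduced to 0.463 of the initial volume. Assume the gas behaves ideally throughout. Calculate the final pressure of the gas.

279 kPa

Isothermal: T stays 589 K; PV = const ⇒ V₂ = 1.92 L, P₂ = 279 kPa.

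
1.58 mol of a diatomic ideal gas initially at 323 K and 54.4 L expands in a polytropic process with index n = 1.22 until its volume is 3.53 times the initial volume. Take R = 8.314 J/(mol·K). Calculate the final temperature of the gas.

P₁ = nRT₁/V₁ = 1.58×8.314×323/54.4 = 78.0 kPa.
Polytropic n=1.22: T₂ = T₁(V₁/V₂)^(n−1) = 323×(0.283)^0.22 = 245 K; P₂ = P₁(V₁/V₂)^n = 16.7 kPa.

245 K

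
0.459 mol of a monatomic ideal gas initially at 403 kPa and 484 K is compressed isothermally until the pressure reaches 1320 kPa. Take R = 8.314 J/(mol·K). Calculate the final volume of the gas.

1.40 L

V₁ = nRT₁/P₁ = 0.459×8.314×484/403 = 4.58 L.
Isothermal: T stays 484 K; PV = const ⇒ V₂ = 1.40 L, P₂ = 1320 kPa.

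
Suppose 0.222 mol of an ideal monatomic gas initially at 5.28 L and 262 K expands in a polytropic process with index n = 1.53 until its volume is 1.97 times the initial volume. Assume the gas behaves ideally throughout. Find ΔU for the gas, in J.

P₁ = nRT₁/V₁ = 0.222×8.314×262/5.28 = 91.6 kPa.
Polytropic n=1.53: T₂ = T₁(V₁/V₂)^(n−1) = 262×(0.508)^0.53 = 183 K; P₂ = P₁(V₁/V₂)^n = 32.5 kPa.
For an ideal gas ΔU = nCvΔT with Cv = (3/2)R = 12.5 J/(mol·K).
ΔU = 0.222×12.5×(183−262) = -219 J.

-219 J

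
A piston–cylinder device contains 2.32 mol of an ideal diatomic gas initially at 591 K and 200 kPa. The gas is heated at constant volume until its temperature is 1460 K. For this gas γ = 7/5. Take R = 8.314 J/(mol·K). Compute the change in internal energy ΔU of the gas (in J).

V₁ = nRT₁/P₁ = 2.32×8.314×591/200 = 57.0 L.
Isochoric: V stays 57.0 L; P/T = const ⇒ T₂ = 1460 K, P₂ = 494 kPa.
For an ideal gas ΔU = nCvΔT with Cv = (5/2)R = 20.8 J/(mol·K).
ΔU = 2.32×20.8×(1460−591) = 41900 J.

41900 J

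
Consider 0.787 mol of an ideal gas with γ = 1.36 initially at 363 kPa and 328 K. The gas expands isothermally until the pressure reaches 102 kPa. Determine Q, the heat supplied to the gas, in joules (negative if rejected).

2720 J

V₁ = nRT₁/P₁ = 0.787×8.314×328/363 = 5.91 L.
Isothermal: T stays 328 K; PV = const ⇒ V₂ = 21.0 L, P₂ = 102 kPa.
ΔU = 0 (ideal gas, T constant).
W = nRT ln(V₂/V₁) = 0.787×8.314×328×ln(3.56) = 2720 J.
Q = ΔU + W = 2720 J.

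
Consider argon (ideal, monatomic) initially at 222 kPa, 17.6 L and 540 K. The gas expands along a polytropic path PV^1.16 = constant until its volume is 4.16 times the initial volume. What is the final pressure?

42.5 kPa

Polytropic n=1.16: T₂ = T₁(V₁/V₂)^(n−1) = 540×(0.240)^0.16 = 430 K; P₂ = P₁(V₁/V₂)^n = 42.5 kPa.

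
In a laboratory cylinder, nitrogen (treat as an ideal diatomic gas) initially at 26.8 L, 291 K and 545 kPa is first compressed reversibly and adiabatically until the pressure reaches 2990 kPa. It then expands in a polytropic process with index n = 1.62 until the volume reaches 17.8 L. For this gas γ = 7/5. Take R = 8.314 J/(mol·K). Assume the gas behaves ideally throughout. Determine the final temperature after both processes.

n = P₁V₁/(RT₁) = 545×26.8/(8.314×291) = 6.04 mol.
Step 1 — Adiabatic: T₂/T₁ = (P₂/P₁)^((γ−1)/γ) ⇒ T₂ = 291×(5.49)^0.286 = 473 K; V₂ = 7.94 L.
ΔU = nCvΔT = 6.04×20.8×(473−291) = 22900 J.
Q = 0 for an adiabatic process, so W = −ΔU = -22900 J.
State after step 1: P = 2990 kPa, V = 7.94 L, T = 473 K.
Step 2 — Polytropic n=1.62: T₂ = T₁(V₁/V₂)^(n−1) = 473×(0.446)^0.62 = 287 K; P₂ = P₁(V₁/V₂)^n = 809 kPa.
W = (P₁V₁−P₂V₂)/(n−1) = (2990×7.94−809×17.8)/0.62 = 15100 J.
ΔU = nCvΔT = 6.04×20.8×(287−473) = -23400 J.
Q = ΔU + W = -8290 J.
Net over both steps: W = -7790 J, Q = -8290 J, ΔU = -500 J.

287 K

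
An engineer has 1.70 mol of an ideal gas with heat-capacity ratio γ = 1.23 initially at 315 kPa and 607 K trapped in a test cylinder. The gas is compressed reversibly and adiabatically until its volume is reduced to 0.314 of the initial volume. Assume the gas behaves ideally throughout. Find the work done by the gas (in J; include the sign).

-11400 J

V₁ = nRT₁/P₁ = 1.70×8.314×607/315 = 27.2 L.
Adiabatic: TV^(γ−1) = const ⇒ T₂ = 607×(3.18)^0.230 = 792 K; PV^γ = const ⇒ P₂ = 1310 kPa.
ΔU = nCvΔT = 1.70×36.1×(792−607) = 11400 J.
Q = 0 for an adiabatic process, so W = −ΔU = -11400 J.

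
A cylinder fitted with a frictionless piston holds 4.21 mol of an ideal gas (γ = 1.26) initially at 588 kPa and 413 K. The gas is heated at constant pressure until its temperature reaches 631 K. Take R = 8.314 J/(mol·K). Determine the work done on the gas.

-7630 J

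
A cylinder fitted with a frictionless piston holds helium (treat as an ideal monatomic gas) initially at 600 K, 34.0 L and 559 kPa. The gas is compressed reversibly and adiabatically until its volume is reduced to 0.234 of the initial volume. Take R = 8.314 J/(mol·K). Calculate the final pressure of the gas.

6290 kPa

Adiabatic: TV^(γ−1) = const ⇒ T₂ = 600×(4.27)^0.667 = 1580 K; PV^γ = const ⇒ P₂ = 6290 kPa.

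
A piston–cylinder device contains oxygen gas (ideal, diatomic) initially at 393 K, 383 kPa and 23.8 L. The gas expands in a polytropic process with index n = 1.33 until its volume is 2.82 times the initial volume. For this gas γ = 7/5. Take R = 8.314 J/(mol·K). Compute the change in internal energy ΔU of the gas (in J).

n = P₁V₁/(RT₁) = 383×23.8/(8.314×393) = 2.79 mol.
Polytropic n=1.33: T₂ = T₁(V₁/V₂)^(n−1) = 393×(0.355)^0.33 = 279 K; P₂ = P₁(V₁/V₂)^n = 96.5 kPa.
For an ideal gas ΔU = nCvΔT with Cv = (5/2)R = 20.8 J/(mol·K).
ΔU = 2.79×20.8×(279−393) = -6600 J.

-6600 J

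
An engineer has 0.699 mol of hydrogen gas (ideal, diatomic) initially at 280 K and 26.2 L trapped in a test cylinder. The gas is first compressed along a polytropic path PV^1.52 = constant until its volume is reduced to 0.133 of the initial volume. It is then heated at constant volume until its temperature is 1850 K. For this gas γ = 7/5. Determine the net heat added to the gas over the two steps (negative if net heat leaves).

P₁ = nRT₁/V₁ = 0.699×8.314×280/26.2 = 62.1 kPa.
Step 1 — Polytropic n=1.52: T₂ = T₁(V₁/V₂)^(n−1) = 280×(7.52)^0.52 = 799 K; P₂ = P₁(V₁/V₂)^n = 1330 kPa.
W = (P₁V₁−P₂V₂)/(n−1) = (62.1×26.2−1330×3.48)/0.52 = -5800 J.
ΔU = nCvΔT = 0.699×20.8×(799−280) = 7550 J.
Q = ΔU + W = 1740 J.
State after step 1: P = 1330 kPa, V = 3.48 L, T = 799 K.
Step 2 — Isochoric: V stays 3.48 L; P/T = const ⇒ T₂ = 1850 K, P₂ = 3090 kPa.
W = 0 (no volume change).
ΔU = nCvΔT = 0.699×20.8×(1850−799) = 15300 J.
Q = ΔU = 15300 J.
Net over both steps: W = -5800 J, Q = 17000 J, ΔU = 22800 J.

17000 J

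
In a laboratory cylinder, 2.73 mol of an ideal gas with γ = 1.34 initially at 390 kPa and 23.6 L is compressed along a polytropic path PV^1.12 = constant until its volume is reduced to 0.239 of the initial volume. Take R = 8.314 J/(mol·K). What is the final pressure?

1940 kPa

T₁ = P₁V₁/(nR) = 390×23.6/(2.73×8.314) = 406 K.
Polytropic n=1.12: T₂ = T₁(V₁/V₂)^(n−1) = 406×(4.18)^0.12 = 481 K; P₂ = P₁(V₁/V₂)^n = 1940 kPa.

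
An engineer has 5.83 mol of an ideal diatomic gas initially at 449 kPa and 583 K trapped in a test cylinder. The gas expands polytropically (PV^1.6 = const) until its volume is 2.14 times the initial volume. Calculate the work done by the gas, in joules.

17300 J

V₁ = nRT₁/P₁ = 5.83×8.314×583/449 = 62.9 L.
Polytropic n=1.6: T₂ = T₁(V₁/V₂)^(n−1) = 583×(0.467)^0.60 = 369 K; P₂ = P₁(V₁/V₂)^n = 133 kPa.
W = (P₁V₁−P₂V₂)/(n−1) = (449×62.9−133×135)/0.60 = 17300 J.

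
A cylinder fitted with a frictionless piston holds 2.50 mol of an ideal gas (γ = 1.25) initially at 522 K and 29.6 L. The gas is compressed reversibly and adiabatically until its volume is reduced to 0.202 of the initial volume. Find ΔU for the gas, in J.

P₁ = nRT₁/V₁ = 2.50×8.314×522/29.6 = 367 kPa.
Adiabatic: TV^(γ−1) = const ⇒ T₂ = 522×(4.95)^0.250 = 779 K; PV^γ = const ⇒ P₂ = 2710 kPa.
For an ideal gas ΔU = nCvΔT with Cv = R/(γ−1) = 33.3 J/(mol·K).
ΔU = 2.50×33.3×(779−522) = 21300 J.

21300 J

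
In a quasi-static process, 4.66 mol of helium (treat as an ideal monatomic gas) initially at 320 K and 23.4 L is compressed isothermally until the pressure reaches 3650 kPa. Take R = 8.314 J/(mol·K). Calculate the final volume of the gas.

P₁ = nRT₁/V₁ = 4.66×8.314×320/23.4 = 530 kPa.
Isothermal: T stays 320 K; PV = const ⇒ V₂ = 3.40 L, P₂ = 3650 kPa.

3.40 L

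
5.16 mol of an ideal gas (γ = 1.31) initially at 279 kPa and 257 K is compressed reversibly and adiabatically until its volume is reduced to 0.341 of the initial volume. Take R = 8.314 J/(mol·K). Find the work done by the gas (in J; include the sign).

V₁ = nRT₁/P₁ = 5.16×8.314×257/279 = 39.5 L.
Adiabatic: TV^(γ−1) = const ⇒ T₂ = 257×(2.93)^0.310 = 359 K; PV^γ = const ⇒ P₂ = 1140 kPa.
ΔU = nCvΔT = 5.16×26.8×(359−257) = 14100 J.
Q = 0 for an adiabatic process, so W = −ΔU = -14100 J.

-14100 J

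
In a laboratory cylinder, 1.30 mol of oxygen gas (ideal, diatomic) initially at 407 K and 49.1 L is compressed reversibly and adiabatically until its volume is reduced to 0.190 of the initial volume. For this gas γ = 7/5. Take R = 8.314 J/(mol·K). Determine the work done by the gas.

P₁ = nRT₁/V₁ = 1.30×8.314×407/49.1 = 89.6 kPa.
Adiabatic: TV^(γ−1) = const ⇒ T₂ = 407×(5.26)^0.400 = 791 K; PV^γ = const ⇒ P₂ = 916 kPa.
ΔU = nCvΔT = 1.30×20.8×(791−407) = 10400 J.
Q = 0 for an adiabatic process, so W = −ΔU = -10400 J.

-10400 J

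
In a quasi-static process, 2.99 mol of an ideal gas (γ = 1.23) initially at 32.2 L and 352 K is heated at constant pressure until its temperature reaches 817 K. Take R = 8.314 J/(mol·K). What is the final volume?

74.7 L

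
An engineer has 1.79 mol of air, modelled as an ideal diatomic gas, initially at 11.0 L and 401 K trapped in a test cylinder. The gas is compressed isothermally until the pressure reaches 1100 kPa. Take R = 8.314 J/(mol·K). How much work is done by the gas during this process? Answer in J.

-4220 J

P₁ = nRT₁/V₁ = 1.79×8.314×401/11.0 = 543 kPa.
Isothermal: T stays 401 K; PV = const ⇒ V₂ = 5.43 L, P₂ = 1100 kPa.
W = nRT ln(V₂/V₁) = 1.79×8.314×401×ln(0.493) = -4220 J.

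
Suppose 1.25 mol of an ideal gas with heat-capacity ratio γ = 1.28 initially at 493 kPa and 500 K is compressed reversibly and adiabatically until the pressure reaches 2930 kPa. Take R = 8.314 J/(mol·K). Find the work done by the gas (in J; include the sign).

V₁ = nRT₁/P₁ = 1.25×8.314×500/493 = 10.5 L.
Adiabatic: T₂/T₁ = (P₂/P₁)^((γ−1)/γ) ⇒ T₂ = 500×(5.94)^0.219 = 738 K; V₂ = 2.62 L.
ΔU = nCvΔT = 1.25×29.7×(738−500) = 8850 J.
Q = 0 for an adiabatic process, so W = −ΔU = -8850 J.

-8850 J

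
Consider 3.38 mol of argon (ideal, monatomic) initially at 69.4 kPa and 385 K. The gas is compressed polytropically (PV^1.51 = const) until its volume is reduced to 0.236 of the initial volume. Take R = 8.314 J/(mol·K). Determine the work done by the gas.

-23100 J

V₁ = nRT₁/P₁ = 3.38×8.314×385/69.4 = 156 L.
Polytropic n=1.51: T₂ = T₁(V₁/V₂)^(n−1) = 385×(4.24)^0.51 = 804 K; P₂ = P₁(V₁/V₂)^n = 614 kPa.
W = (P₁V₁−P₂V₂)/(n−1) = (69.4×156−614×36.8)/0.51 = -23100 J.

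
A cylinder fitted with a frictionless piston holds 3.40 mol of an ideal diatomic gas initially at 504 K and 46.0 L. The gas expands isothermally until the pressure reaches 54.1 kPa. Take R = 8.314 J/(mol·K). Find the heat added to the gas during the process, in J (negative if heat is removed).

24900 J

P₁ = nRT₁/V₁ = 3.40×8.314×504/46.0 = 310 kPa.
Isothermal: T stays 504 K; PV = const ⇒ V₂ = 263 L, P₂ = 54.1 kPa.
ΔU = 0 (ideal gas, T constant).
W = nRT ln(V₂/V₁) = 3.40×8.314×504×ln(5.72) = 24900 J.
Q = ΔU + W = 24900 J.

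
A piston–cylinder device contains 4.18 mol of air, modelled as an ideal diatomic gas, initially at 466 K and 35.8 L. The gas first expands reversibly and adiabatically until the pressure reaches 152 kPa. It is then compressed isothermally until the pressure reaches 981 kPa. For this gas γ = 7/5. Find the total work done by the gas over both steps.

-11300 J

P₁ = nRT₁/V₁ = 4.18×8.314×466/35.8 = 452 kPa.
Step 1 — Adiabatic: T₂/T₁ = (P₂/P₁)^((γ−1)/γ) ⇒ T₂ = 466×(0.336)^0.286 = 341 K; V₂ = 78.0 L.
ΔU = nCvΔT = 4.18×20.8×(341−466) = -10800 J.
Q = 0 for an adiabatic process, so W = −ΔU = 10800 J.
State after step 1: P = 152 kPa, V = 78.0 L, T = 341 K.
Step 2 — Isothermal: T stays 341 K; PV = const ⇒ V₂ = 12.1 L, P₂ = 981 kPa.
ΔU = 0 (ideal gas, T constant).
W = nRT ln(V₂/V₁) = 4.18×8.314×341×ln(0.155) = -22100 J.
Q = ΔU + W = -22100 J.
Net over both steps: W = -11300 J, Q = -22100 J, ΔU = -10800 J.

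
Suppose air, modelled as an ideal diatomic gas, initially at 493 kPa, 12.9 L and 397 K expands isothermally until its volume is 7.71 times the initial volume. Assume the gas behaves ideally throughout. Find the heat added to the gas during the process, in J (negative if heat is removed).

n = P₁V₁/(RT₁) = 493×12.9/(8.314×397) = 1.93 mol.
Isothermal: T stays 397 K; PV = const ⇒ V₂ = 99.5 L, P₂ = 63.9 kPa.
ΔU = 0 (ideal gas, T constant).
W = nRT ln(V₂/V₁) = 1.93×8.314×397×ln(7.71) = 13000 J.
Q = ΔU + W = 13000 J.

13000 J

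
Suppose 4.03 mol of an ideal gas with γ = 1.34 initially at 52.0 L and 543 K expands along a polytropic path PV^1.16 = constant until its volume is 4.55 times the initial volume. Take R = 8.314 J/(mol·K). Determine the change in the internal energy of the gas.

P₁ = nRT₁/V₁ = 4.03×8.314×543/52.0 = 350 kPa.
Polytropic n=1.16: T₂ = T₁(V₁/V₂)^(n−1) = 543×(0.220)^0.16 = 426 K; P₂ = P₁(V₁/V₂)^n = 60.3 kPa.
For an ideal gas ΔU = nCvΔT with Cv = R/(γ−1) = 24.5 J/(mol·K).
ΔU = 4.03×24.5×(426−543) = -11500 J.

-11500 J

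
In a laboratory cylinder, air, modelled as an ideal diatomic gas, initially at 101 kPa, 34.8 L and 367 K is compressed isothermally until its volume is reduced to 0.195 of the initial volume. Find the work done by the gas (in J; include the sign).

n = P₁V₁/(RT₁) = 101×34.8/(8.314×367) = 1.15 mol.
Isothermal: T stays 367 K; PV = const ⇒ V₂ = 6.79 L, P₂ = 518 kPa.
W = nRT ln(V₂/V₁) = 1.15×8.314×367×ln(0.195) = -5750 J.

-5750 J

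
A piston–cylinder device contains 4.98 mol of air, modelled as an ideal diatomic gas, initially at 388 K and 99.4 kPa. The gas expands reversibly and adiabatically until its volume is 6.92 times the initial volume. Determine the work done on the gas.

-21600 J

V₁ = nRT₁/P₁ = 4.98×8.314×388/99.4 = 162 L.
Adiabatic: TV^(γ−1) = const ⇒ T₂ = 388×(0.145)^0.400 = 179 K; PV^γ = const ⇒ P₂ = 6.63 kPa.
ΔU = nCvΔT = 4.98×20.8×(179−388) = -21600 J.
Q = 0 for an adiabatic process, so W = −ΔU = 21600 J.
Work done on the gas = −W_by = -21600 J.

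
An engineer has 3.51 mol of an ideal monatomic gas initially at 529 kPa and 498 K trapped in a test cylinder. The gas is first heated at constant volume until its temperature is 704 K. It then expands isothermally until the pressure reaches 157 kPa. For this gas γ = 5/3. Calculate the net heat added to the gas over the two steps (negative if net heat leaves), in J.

V₁ = nRT₁/P₁ = 3.51×8.314×498/529 = 27.5 L.
Step 1 — Isochoric: V stays 27.5 L; P/T = const ⇒ T₂ = 704 K, P₂ = 748 kPa.
W = 0 (no volume change).
ΔU = nCvΔT = 3.51×12.5×(704−498) = 9020 J.
Q = ΔU = 9020 J.
State after step 1: P = 748 kPa, V = 27.5 L, T = 704 K.
Step 2 — Isothermal: T stays 704 K; PV = const ⇒ V₂ = 131 L, P₂ = 157 kPa.
ΔU = 0 (ideal gas, T constant).
W = nRT ln(V₂/V₁) = 3.51×8.314×704×ln(4.76) = 32100 J.
Q = ΔU + W = 32100 J.
Net over both steps: W = 32100 J, Q = 41100 J, ΔU = 9020 J.

41100 J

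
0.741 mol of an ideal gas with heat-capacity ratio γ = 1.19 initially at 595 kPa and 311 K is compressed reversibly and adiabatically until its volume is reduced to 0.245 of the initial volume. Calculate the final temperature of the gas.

406 K

V₁ = nRT₁/P₁ = 0.741×8.314×311/595 = 3.22 L.
Adiabatic: TV^(γ−1) = const ⇒ T₂ = 311×(4.08)^0.190 = 406 K; PV^γ = const ⇒ P₂ = 3170 kPa.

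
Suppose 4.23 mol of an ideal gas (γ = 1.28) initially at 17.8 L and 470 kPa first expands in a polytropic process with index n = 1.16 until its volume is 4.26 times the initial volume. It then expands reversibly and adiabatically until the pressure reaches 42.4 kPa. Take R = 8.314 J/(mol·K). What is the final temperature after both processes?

T₁ = P₁V₁/(nR) = 470×17.8/(4.23×8.314) = 238 K.
Step 1 — Polytropic n=1.16: T₂ = T₁(V₁/V₂)^(n−1) = 238×(0.235)^0.16 = 189 K; P₂ = P₁(V₁/V₂)^n = 87.5 kPa.
W = (P₁V₁−P₂V₂)/(n−1) = (470×17.8−87.5×75.8)/0.16 = 10800 J.
ΔU = nCvΔT = 4.23×29.7×(189−238) = -6180 J.
Q = ΔU + W = 4640 J.
State after step 1: P = 87.5 kPa, V = 75.8 L, T = 189 K.
Step 2 — Adiabatic: T₂/T₁ = (P₂/P₁)^((γ−1)/γ) ⇒ T₂ = 189×(0.485)^0.219 = 161 K; V₂ = 134 L.
ΔU = nCvΔT = 4.23×29.7×(161−189) = -3470 J.
Q = 0 for an adiabatic process, so W = −ΔU = 3470 J.
Net over both steps: W = 14300 J, Q = 4640 J, ΔU = -9660 J.

161 K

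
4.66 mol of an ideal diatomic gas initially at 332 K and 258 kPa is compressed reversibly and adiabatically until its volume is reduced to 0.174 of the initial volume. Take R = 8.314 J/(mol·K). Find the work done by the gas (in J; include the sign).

V₁ = nRT₁/P₁ = 4.66×8.314×332/258 = 49.9 L.
Adiabatic: TV^(γ−1) = const ⇒ T₂ = 332×(5.75)^0.400 = 668 K; PV^γ = const ⇒ P₂ = 2980 kPa.
ΔU = nCvΔT = 4.66×20.8×(668−332) = 32600 J.
Q = 0 for an adiabatic process, so W = −ΔU = -32600 J.

-32600 J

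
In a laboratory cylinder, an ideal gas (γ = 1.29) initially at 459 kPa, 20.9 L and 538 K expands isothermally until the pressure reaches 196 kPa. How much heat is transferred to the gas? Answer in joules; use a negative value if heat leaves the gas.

8160 J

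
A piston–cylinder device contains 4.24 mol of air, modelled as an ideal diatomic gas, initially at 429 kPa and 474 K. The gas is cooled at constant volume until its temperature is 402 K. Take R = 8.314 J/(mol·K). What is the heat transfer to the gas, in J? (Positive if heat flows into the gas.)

-6350 J

V₁ = nRT₁/P₁ = 4.24×8.314×474/429 = 38.9 L.
Isochoric: V stays 38.9 L; P/T = const ⇒ T₂ = 402 K, P₂ = 364 kPa.
W = 0 (no volume change).
ΔU = nCvΔT = 4.24×20.8×(402−474) = -6350 J.
Q = ΔU = -6350 J.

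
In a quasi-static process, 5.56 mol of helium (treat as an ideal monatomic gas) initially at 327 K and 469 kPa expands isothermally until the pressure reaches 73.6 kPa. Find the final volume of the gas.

V₁ = nRT₁/P₁ = 5.56×8.314×327/469 = 32.2 L.
Isothermal: T stays 327 K; PV = const ⇒ V₂ = 205 L, P₂ = 73.6 kPa.

205 L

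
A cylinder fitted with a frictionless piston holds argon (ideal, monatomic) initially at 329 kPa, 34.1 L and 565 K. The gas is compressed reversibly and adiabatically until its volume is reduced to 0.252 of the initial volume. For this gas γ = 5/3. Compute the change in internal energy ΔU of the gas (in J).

25400 J

n = P₁V₁/(RT₁) = 329×34.1/(8.314×565) = 2.39 mol.
Adiabatic: TV^(γ−1) = const ⇒ T₂ = 565×(3.97)^0.667 = 1420 K; PV^γ = const ⇒ P₂ = 3270 kPa.
For an ideal gas ΔU = nCvΔT with Cv = (3/2)R = 12.5 J/(mol·K).
ΔU = 2.39×12.5×(1420−565) = 25400 J.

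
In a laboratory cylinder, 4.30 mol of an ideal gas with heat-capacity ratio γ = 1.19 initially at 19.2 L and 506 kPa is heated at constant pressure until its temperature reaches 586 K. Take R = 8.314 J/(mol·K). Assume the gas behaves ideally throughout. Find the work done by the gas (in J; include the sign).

11200 J

T₁ = P₁V₁/(nR) = 506×19.2/(4.30×8.314) = 272 K.
Isobaric: P stays 506 kPa; V/T = const ⇒ T₂ = 586 K, V₂ = 41.4 L.
W = PΔV = 506×(41.4−19.2) kPa·L = 11200 J.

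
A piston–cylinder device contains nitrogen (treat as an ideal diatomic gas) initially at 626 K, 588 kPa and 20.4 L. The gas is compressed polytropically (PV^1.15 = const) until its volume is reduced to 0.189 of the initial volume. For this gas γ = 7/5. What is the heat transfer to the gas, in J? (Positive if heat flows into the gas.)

n = P₁V₁/(RT₁) = 588×20.4/(8.314×626) = 2.30 mol.
Polytropic n=1.15: T₂ = T₁(V₁/V₂)^(n−1) = 626×(5.29)^0.15 = 804 K; P₂ = P₁(V₁/V₂)^n = 3990 kPa.
W = (P₁V₁−P₂V₂)/(n−1) = (588×20.4−3990×3.86)/0.15 = -22700 J.
ΔU = nCvΔT = 2.30×20.8×(804−626) = 8510 J.
Q = ΔU + W = -14200 J.

-14200 J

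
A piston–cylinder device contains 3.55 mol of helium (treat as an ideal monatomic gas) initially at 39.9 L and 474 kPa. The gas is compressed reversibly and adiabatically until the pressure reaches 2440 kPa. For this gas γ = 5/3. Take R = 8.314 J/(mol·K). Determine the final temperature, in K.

T₁ = P₁V₁/(nR) = 474×39.9/(3.55×8.314) = 641 K.
Adiabatic: T₂/T₁ = (P₂/P₁)^((γ−1)/γ) ⇒ T₂ = 641×(5.15)^0.400 = 1230 K; V₂ = 14.9 L.

1230 K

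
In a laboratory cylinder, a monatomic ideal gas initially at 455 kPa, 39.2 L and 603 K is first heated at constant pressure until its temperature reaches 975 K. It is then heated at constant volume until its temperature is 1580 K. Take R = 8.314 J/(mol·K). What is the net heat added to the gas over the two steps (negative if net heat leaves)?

n = P₁V₁/(RT₁) = 455×39.2/(8.314×603) = 3.56 mol.
Step 1 — Isobaric: P stays 455 kPa; V/T = const ⇒ T₂ = 975 K, V₂ = 63.4 L.
W = PΔV = 455×(63.4−39.2) kPa·L = 11000 J.
ΔU = nCvΔT = 3.56×12.5×(975−603) = 16500 J.
Q = ΔU + W = nCpΔT = 27500 J.
State after step 1: P = 455 kPa, V = 63.4 L, T = 975 K.
Step 2 — Isochoric: V stays 63.4 L; P/T = const ⇒ T₂ = 1580 K, P₂ = 737 kPa.
W = 0 (no volume change).
ΔU = nCvΔT = 3.56×12.5×(1580−975) = 26800 J.
Q = ΔU = 26800 J.
Net over both steps: W = 11000 J, Q = 54400 J, ΔU = 43300 J.

54400 J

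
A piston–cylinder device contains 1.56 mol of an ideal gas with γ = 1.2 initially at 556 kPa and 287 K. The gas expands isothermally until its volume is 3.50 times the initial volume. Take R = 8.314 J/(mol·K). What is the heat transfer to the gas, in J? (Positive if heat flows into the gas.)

4660 J

V₁ = nRT₁/P₁ = 1.56×8.314×287/556 = 6.69 L.
Isothermal: T stays 287 K; PV = const ⇒ V₂ = 23.4 L, P₂ = 159 kPa.
ΔU = 0 (ideal gas, T constant).
W = nRT ln(V₂/V₁) = 1.56×8.314×287×ln(3.50) = 4660 J.
Q = ΔU + W = 4660 J.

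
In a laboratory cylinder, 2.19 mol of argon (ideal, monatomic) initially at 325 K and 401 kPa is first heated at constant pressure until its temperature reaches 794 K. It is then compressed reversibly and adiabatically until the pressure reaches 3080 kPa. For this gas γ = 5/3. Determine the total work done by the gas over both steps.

-18800 J

V₁ = nRT₁/P₁ = 2.19×8.314×325/401 = 14.8 L.
Step 1 — Isobaric: P stays 401 kPa; V/T = const ⇒ T₂ = 794 K, V₂ = 36.1 L.
W = PΔV = 401×(36.1−14.8) kPa·L = 8540 J.
ΔU = nCvΔT = 2.19×12.5×(794−325) = 12800 J.
Q = ΔU + W = nCpΔT = 21300 J.
State after step 1: P = 401 kPa, V = 36.1 L, T = 794 K.
Step 2 — Adiabatic: T₂/T₁ = (P₂/P₁)^((γ−1)/γ) ⇒ T₂ = 794×(7.68)^0.400 = 1790 K; V₂ = 10.6 L.
ΔU = nCvΔT = 2.19×12.5×(1790−794) = 27300 J.
Q = 0 for an adiabatic process, so W = −ΔU = -27300 J.
Net over both steps: W = -18800 J, Q = 21300 J, ΔU = 40100 J.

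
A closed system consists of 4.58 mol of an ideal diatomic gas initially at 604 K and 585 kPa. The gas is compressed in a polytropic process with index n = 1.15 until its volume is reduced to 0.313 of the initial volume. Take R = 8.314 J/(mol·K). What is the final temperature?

V₁ = nRT₁/P₁ = 4.58×8.314×604/585 = 39.3 L.
Polytropic n=1.15: T₂ = T₁(V₁/V₂)^(n−1) = 604×(3.19)^0.15 = 719 K; P₂ = P₁(V₁/V₂)^n = 2220 kPa.

719 K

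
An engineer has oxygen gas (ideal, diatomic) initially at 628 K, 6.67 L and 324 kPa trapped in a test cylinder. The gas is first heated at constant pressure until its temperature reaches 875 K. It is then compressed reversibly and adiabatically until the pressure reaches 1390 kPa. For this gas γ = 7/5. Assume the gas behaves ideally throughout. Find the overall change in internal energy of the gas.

6010 J

n = P₁V₁/(RT₁) = 324×6.67/(8.314×628) = 0.414 mol.
Step 1 — Isobaric: P stays 324 kPa; V/T = const ⇒ T₂ = 875 K, V₂ = 9.29 L.
W = PΔV = 324×(9.29−6.67) kPa·L = 850 J.
ΔU = nCvΔT = 0.414×20.8×(875−628) = 2120 J.
Q = ΔU + W = nCpΔT = 2970 J.
State after step 1: P = 324 kPa, V = 9.29 L, T = 875 K.
Step 2 — Adiabatic: T₂/T₁ = (P₂/P₁)^((γ−1)/γ) ⇒ T₂ = 875×(4.29)^0.286 = 1330 K; V₂ = 3.28 L.
ΔU = nCvΔT = 0.414×20.8×(1330−875) = 3880 J.
Q = 0 for an adiabatic process, so W = −ΔU = -3880 J.
Net over both steps: W = -3030 J, Q = 2970 J, ΔU = 6010 J.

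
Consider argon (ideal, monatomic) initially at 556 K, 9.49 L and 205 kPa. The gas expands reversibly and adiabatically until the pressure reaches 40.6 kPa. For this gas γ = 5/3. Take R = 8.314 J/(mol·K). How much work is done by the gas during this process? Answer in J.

1390 J

n = P₁V₁/(RT₁) = 205×9.49/(8.314×556) = 0.421 mol.
Adiabatic: T₂/T₁ = (P₂/P₁)^((γ−1)/γ) ⇒ T₂ = 556×(0.198)^0.400 = 291 K; V₂ = 25.1 L.
ΔU = nCvΔT = 0.421×12.5×(291−556) = -1390 J.
Q = 0 for an adiabatic process, so W = −ΔU = 1390 J.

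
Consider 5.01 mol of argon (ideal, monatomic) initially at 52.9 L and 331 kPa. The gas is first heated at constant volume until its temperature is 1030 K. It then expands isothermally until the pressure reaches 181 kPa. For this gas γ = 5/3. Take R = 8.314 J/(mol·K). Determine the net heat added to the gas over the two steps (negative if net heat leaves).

T₁ = P₁V₁/(nR) = 331×52.9/(5.01×8.314) = 420 K.
Step 1 — Isochoric: V stays 52.9 L; P/T = const ⇒ T₂ = 1030 K, P₂ = 811 kPa.
W = 0 (no volume change).
ΔU = nCvΔT = 5.01×12.5×(1030−420) = 38100 J.
Q = ΔU = 38100 J.
State after step 1: P = 811 kPa, V = 52.9 L, T = 1030 K.
Step 2 — Isothermal: T stays 1030 K; PV = const ⇒ V₂ = 237 L, P₂ = 181 kPa.
ΔU = 0 (ideal gas, T constant).
W = nRT ln(V₂/V₁) = 5.01×8.314×1030×ln(4.48) = 64300 J.
Q = ΔU + W = 64300 J.
Net over both steps: W = 64300 J, Q = 102000 J, ΔU = 38100 J.

102000 J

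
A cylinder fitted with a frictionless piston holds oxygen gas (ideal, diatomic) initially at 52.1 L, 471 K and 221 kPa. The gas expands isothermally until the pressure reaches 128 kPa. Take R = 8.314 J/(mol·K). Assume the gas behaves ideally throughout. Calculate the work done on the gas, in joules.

-6290 J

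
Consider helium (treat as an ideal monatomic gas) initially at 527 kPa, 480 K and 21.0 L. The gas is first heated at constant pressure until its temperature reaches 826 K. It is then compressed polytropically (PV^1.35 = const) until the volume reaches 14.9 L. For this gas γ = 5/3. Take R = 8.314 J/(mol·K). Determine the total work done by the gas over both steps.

n = P₁V₁/(RT₁) = 527×21.0/(8.314×480) = 2.77 mol.
Step 1 — Isobaric: P stays 527 kPa; V/T = const ⇒ T₂ = 826 K, V₂ = 36.1 L.
W = PΔV = 527×(36.1−21.0) kPa·L = 7980 J.
ΔU = nCvΔT = 2.77×12.5×(826−480) = 12000 J.
Q = ΔU + W = nCpΔT = 19900 J.
State after step 1: P = 527 kPa, V = 36.1 L, T = 826 K.
Step 2 — Polytropic n=1.35: T₂ = T₁(V₁/V₂)^(n−1) = 826×(2.43)^0.35 = 1130 K; P₂ = P₁(V₁/V₂)^n = 1740 kPa.
W = (P₁V₁−P₂V₂)/(n−1) = (527×36.1−1740×14.9)/0.35 = -19800 J.
ΔU = nCvΔT = 2.77×12.5×(1130−826) = 10400 J.
Q = ΔU + W = -9400 J.
Net over both steps: W = -11800 J, Q = 10500 J, ΔU = 22400 J.

-11800 J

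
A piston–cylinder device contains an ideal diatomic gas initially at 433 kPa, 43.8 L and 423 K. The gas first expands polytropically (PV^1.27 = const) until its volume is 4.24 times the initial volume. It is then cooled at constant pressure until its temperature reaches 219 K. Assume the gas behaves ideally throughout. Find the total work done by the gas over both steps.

n = P₁V₁/(RT₁) = 433×43.8/(8.314×423) = 5.39 mol.
Step 1 — Polytropic n=1.27: T₂ = T₁(V₁/V₂)^(n−1) = 423×(0.236)^0.27 = 286 K; P₂ = P₁(V₁/V₂)^n = 69.1 kPa.
W = (P₁V₁−P₂V₂)/(n−1) = (433×43.8−69.1×186)/0.27 = 22700 J.
ΔU = nCvΔT = 5.39×20.8×(286−423) = -15300 J.
Q = ΔU + W = 7370 J.
State after step 1: P = 69.1 kPa, V = 186 L, T = 286 K.
Step 2 — Isobaric: P stays 69.1 kPa; V/T = const ⇒ T₂ = 219 K, V₂ = 142 L.
W = PΔV = 69.1×(142−186) kPa·L = -3020 J.
ΔU = nCvΔT = 5.39×20.8×(219−286) = -7550 J.
Q = ΔU + W = nCpΔT = -10600 J.
Net over both steps: W = 19700 J, Q = -3200 J, ΔU = -22900 J.

19700 J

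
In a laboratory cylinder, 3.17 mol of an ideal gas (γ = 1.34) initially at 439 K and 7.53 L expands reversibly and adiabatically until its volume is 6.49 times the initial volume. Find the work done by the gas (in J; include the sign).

16000 J

P₁ = nRT₁/V₁ = 3.17×8.314×439/7.53 = 1540 kPa.
Adiabatic: TV^(γ−1) = const ⇒ T₂ = 439×(0.154)^0.340 = 232 K; PV^γ = const ⇒ P₂ = 125 kPa.
ΔU = nCvΔT = 3.17×24.5×(232−439) = -16000 J.
Q = 0 for an adiabatic process, so W = −ΔU = 16000 J.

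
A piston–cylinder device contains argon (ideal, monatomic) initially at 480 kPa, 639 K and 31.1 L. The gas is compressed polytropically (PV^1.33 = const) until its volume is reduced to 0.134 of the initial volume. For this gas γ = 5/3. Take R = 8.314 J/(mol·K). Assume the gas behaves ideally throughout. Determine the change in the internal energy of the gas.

n = P₁V₁/(RT₁) = 480×31.1/(8.314×639) = 2.81 mol.
Polytropic n=1.33: T₂ = T₁(V₁/V₂)^(n−1) = 639×(7.46)^0.33 = 1240 K; P₂ = P₁(V₁/V₂)^n = 6950 kPa.
For an ideal gas ΔU = nCvΔT with Cv = (3/2)R = 12.5 J/(mol·K).
ΔU = 2.81×12.5×(1240−639) = 21100 J.

21100 J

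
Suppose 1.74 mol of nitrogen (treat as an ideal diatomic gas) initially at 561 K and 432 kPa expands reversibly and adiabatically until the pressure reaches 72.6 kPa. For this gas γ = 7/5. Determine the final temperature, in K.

337 K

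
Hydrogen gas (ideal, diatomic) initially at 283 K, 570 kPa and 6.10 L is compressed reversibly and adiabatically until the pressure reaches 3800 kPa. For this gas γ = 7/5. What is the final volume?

Adiabatic: T₂/T₁ = (P₂/P₁)^((γ−1)/γ) ⇒ T₂ = 283×(6.67)^0.286 = 487 K; V₂ = 1.57 L.

1.57 L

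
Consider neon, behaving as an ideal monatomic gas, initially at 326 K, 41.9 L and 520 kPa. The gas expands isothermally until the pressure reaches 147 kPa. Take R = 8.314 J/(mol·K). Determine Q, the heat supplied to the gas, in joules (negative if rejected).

27500 J

n = P₁V₁/(RT₁) = 520×41.9/(8.314×326) = 8.04 mol.
Isothermal: T stays 326 K; PV = const ⇒ V₂ = 148 L, P₂ = 147 kPa.
ΔU = 0 (ideal gas, T constant).
W = nRT ln(V₂/V₁) = 8.04×8.314×326×ln(3.54) = 27500 J.
Q = ΔU + W = 27500 J.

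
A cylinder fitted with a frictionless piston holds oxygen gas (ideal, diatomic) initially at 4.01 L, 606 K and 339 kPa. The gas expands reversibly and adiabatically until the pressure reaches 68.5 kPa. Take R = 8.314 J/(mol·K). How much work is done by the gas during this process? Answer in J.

1250 J

n = P₁V₁/(RT₁) = 339×4.01/(8.314×606) = 0.270 mol.
Adiabatic: T₂/T₁ = (P₂/P₁)^((γ−1)/γ) ⇒ T₂ = 606×(0.202)^0.286 = 384 K; V₂ = 12.6 L.
ΔU = nCvΔT = 0.270×20.8×(384−606) = -1250 J.
Q = 0 for an adiabatic process, so W = −ΔU = 1250 J.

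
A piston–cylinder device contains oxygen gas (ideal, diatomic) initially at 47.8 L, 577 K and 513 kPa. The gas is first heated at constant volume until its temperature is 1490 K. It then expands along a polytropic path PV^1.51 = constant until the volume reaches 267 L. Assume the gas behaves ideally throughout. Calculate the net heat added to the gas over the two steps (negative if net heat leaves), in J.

77100 J

n = P₁V₁/(RT₁) = 513×47.8/(8.314×577) = 5.11 mol.
Step 1 — Isochoric: V stays 47.8 L; P/T = const ⇒ T₂ = 1490 K, P₂ = 1320 kPa.
W = 0 (no volume change).
ΔU = nCvΔT = 5.11×20.8×(1490−577) = 97000 J.
Q = ΔU = 97000 J.
State after step 1: P = 1320 kPa, V = 47.8 L, T = 1490 K.
Step 2 — Polytropic n=1.51: T₂ = T₁(V₁/V₂)^(n−1) = 1490×(0.179)^0.51 = 620 K; P₂ = P₁(V₁/V₂)^n = 98.6 kPa.
W = (P₁V₁−P₂V₂)/(n−1) = (1320×47.8−98.6×267)/0.51 = 72500 J.
ΔU = nCvΔT = 5.11×20.8×(620−1490) = -92500 J.
Q = ΔU + W = -19900 J.
Net over both steps: W = 72500 J, Q = 77100 J, ΔU = 4540 J.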